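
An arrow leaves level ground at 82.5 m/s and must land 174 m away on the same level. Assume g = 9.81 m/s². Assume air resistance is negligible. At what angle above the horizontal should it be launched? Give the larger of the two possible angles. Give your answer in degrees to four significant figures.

From R = (v₀²/g) sin 2θ: sin 2θ = 9.81 × 174 / 6806.2 = 0.2508.
2θ = 14.52° or 180° − 14.52° = 165.5°, so θ = 7.262° or 82.74°.
The larger angle is 82.74°.

82.74°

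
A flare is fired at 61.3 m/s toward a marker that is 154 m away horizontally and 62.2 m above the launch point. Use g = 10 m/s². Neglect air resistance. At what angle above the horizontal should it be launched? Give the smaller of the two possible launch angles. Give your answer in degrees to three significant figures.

Trajectory: y = x tanθ − g x² (1 + tan²θ)/(2v₀²). With x = 154, y = 62.2, v₀ = 61.3, g = 10.0:
31.56 tan²θ − 154 tanθ + (93.76) = 0.
tanθ = [154 ± √(154² − 4 × 31.56 × (93.76))] / (2 × 31.56) = (154 ± 109.0) / 63.11, giving tanθ = 0.7130 or 4.167.
θ = 35.49° or 76.51°; the smaller is 35.49°.

35.5°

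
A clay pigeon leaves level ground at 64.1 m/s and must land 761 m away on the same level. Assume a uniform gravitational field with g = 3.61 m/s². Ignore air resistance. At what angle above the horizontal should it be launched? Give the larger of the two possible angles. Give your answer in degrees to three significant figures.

Level-ground range R = v₀² sin(2θ)/g ⇒ sin(2θ) = gR/v₀² = 3.61 × 761 / 64.1² = 0.6686.
2θ = 41.96° or 180° − 41.96° = 138.0°, so θ = 20.98° or 69.02°.
The larger angle is 69.02°.

69.0°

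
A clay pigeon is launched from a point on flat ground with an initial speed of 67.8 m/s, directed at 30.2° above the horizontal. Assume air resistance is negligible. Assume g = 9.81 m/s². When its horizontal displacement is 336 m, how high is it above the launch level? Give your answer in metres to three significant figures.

34.3 m

Horizontal component vₓ = 67.80 cos 30.2° = 58.60 m/s; vertical v_y0 = 67.80 sin 30.2° = 34.10 m/s.
Time to reach x = 336 m: t = x/vₓ = 336/58.60 = 5.734 s.
Height: y = v_y0 t − ½ g t² = 34.10 × 5.734 − 4.905 × 5.734² = 195.6 − 161.3 = 34.29 m.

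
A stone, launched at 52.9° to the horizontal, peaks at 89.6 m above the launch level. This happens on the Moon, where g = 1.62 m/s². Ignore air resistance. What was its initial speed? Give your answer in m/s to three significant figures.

At the peak v_y = 0, so v_y0 = √(2gH) = √(2 × 1.62 × 89.6) = 17.04 m/s.
v_y0 = v₀ sin θ ⇒ v₀ = 17.04 / sin 52.9° = 21.36 m/s.

21.4 m/s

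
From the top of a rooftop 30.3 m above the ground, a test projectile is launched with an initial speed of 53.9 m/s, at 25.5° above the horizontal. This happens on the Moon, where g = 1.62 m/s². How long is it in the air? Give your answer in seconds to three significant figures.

29.9 s

Resolve: vₓ = 53.90 cos 25.5° = 48.65 m/s and v_y0 = 53.90 sin 25.5° = 23.20 m/s.
The projectile lands when y = 30.3 + (23.20) t − ½·1.62·t² = 0. Positive root: t = (23.20 + √(23.20² + 2·1.62·30.3)) / 1.62 = (23.20 + 25.23) / 1.62 = 29.90 s.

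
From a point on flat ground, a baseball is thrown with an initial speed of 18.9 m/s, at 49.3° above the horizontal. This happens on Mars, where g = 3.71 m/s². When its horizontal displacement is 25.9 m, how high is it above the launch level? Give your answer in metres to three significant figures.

Horizontal component vₓ = 18.90 cos 49.3° = 12.32 m/s; vertical v_y0 = 18.90 sin 49.3° = 14.33 m/s.
x = vₓ t ⇒ t = 25.9/12.32 = 2.101 s.
Height: y = v_y0 t − ½ g t² = 14.33 × 2.101 − 1.855 × 2.101² = 30.11 − 8.192 = 21.92 m.

21.9 m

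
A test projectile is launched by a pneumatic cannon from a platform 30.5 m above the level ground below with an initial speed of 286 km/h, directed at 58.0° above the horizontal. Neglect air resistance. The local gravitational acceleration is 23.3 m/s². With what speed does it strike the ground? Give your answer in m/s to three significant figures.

87.9 m/s

Convert: 286 km/h = 286/3.6 = 79.44 m/s.
Components: vₓ = 79.44 cos 58.0° = 42.10 m/s, v_y0 = 79.44 sin 58.0° = 67.37 m/s.
The projectile lands when y = 30.5 + (67.37) t − ½·23.3·t² = 0. Positive root: t = (67.37 + √(67.37² + 2·23.3·30.5)) / 23.3 = (67.37 + 77.20) / 23.3 = 6.205 s.
Vertical velocity at impact: v_y = v_y0 − g t = 67.37 − 23.3 × 6.205 = −77.20 m/s.
Speed: |v| = √(vₓ² + v_y²) = √(42.10² + 77.20²) = 87.94 m/s.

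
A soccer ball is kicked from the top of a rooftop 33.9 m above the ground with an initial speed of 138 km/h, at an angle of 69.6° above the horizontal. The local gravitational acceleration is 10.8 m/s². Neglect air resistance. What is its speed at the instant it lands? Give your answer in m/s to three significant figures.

46.9 m/s

Convert: 138 km/h = 138/3.6 = 38.33 m/s.
Resolve: vₓ = 38.33 cos 69.6° = 13.36 m/s and v_y0 = 38.33 sin 69.6° = 35.93 m/s.
With up positive and y = 0 at the ground: y(t) = 33.9 + (35.93) t − 5.400 t². Setting y = 0 and taking the positive root: t = [35.93 + √(35.93² + 2·10.8·33.9)] / 10.8 = (35.93 + 44.98) / 10.8 = 7.492 s.
Vertical velocity at impact: v_y = v_y0 − g t = 35.93 − 10.8 × 7.492 = −44.98 m/s.
Speed: |v| = √(vₓ² + v_y²) = √(13.36² + 44.98²) = 46.92 m/s.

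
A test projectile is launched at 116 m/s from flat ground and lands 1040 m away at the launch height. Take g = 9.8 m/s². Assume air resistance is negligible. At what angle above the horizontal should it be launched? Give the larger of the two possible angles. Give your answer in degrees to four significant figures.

65.38°

Level-ground range R = v₀² sin(2θ)/g ⇒ sin(2θ) = gR/v₀² = 9.80 × 1040 / 116² = 0.7574.
2θ = 49.24° or 180° − 49.24° = 130.8°, so θ = 24.62° or 65.38°.
The larger angle is 65.38°.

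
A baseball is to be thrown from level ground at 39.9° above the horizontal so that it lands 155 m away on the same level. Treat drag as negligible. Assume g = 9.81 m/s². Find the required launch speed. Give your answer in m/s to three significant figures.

From R = (v₀² / g) sin 2θ: v₀ = √(gR / sin 2θ).
v₀ = √(9.81 × 155 / sin 79.80°) = √(1521 / 0.9842) = √1545.0 = 39.31 m/s.

39.3 m/s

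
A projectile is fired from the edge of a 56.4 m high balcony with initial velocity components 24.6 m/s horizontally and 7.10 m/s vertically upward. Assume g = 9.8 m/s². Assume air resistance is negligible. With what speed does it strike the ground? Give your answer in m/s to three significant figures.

42.0 m/s

With up positive and y = 0 at the ground: y(t) = 56.4 + (7.100) t − 4.900 t². Setting y = 0 and taking the positive root: t = [7.100 + √(7.100² + 2·9.80·56.4)] / 9.80 = (7.100 + 34.00) / 9.80 = 4.194 s.
Vertical velocity at impact: v_y = v_y0 − g t = 7.100 − 9.80 × 4.194 = −34.00 m/s.
Speed: |v| = √(vₓ² + v_y²) = √(24.60² + 34.00²) = 41.96 m/s.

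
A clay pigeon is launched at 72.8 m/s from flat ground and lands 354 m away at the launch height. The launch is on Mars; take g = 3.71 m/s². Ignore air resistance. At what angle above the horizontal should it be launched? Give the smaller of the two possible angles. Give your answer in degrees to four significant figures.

R = v₀² sin 2θ / g gives sin 2θ = gR/v₀² = 3.71·354/72.8² = 0.2478.
2θ = 14.35° or 180° − 14.35° = 165.7°, so θ = 7.174° or 82.83°.
The smaller angle is 7.174°.

7.174°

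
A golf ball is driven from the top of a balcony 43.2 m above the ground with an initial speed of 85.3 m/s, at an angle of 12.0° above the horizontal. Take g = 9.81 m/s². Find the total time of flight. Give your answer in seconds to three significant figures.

5.28 s

Components: vₓ = 85.30 cos 12.0° = 83.44 m/s, v_y0 = 85.30 sin 12.0° = 17.73 m/s.
With up positive and y = 0 at the ground: y(t) = 43.2 + (17.73) t − 4.905 t². Setting y = 0 and taking the positive root: t = [17.73 + √(17.73² + 2·9.81·43.2)] / 9.81 = (17.73 + 34.09) / 9.81 = 5.283 s.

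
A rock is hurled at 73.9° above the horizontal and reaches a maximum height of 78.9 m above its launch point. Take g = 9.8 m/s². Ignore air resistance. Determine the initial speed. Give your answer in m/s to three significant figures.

At the peak v_y = 0, so v_y0 = √(2gH) = √(2 × 9.80 × 78.9) = 39.32 m/s.
v_y0 = v₀ sin θ ⇒ v₀ = 39.32 / sin 73.9° = 40.93 m/s.

40.9 m/s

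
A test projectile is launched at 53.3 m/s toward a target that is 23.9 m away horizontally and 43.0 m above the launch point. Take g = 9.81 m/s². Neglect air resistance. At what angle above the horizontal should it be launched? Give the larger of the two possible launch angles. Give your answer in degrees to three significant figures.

Trajectory: y = x tanθ − g x² (1 + tan²θ)/(2v₀²). With x = 23.9, y = 43.0, v₀ = 53.3, g = 9.81:
0.9862 tan²θ − 23.9 tanθ + (43.99) = 0.
tanθ = [23.9 ± √(23.9² − 4 × 0.9862 × (43.99))] / (2 × 0.9862) = (23.9 ± 19.94) / 1.972, giving tanθ = 2.007 or 22.23.
θ = 63.51° or 87.42°; the larger is 87.42°.

87.4°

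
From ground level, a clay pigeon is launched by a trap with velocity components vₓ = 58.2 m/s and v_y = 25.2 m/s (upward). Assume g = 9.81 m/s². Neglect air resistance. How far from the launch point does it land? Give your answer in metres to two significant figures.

300 m

Time aloft: T = 2 v_y0 / g = 2 × 25.20 / 9.81 = 5.138 s.
Horizontal distance R = vₓ T = 58.20 × 5.138 = 299.0 m.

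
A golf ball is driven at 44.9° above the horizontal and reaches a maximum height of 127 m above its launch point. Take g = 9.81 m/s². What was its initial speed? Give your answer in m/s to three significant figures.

70.7 m/s

At the peak v_y = 0, so v_y0 = √(2gH) = √(2 × 9.81 × 127) = 49.92 m/s.
v_y0 = v₀ sin θ ⇒ v₀ = 49.92 / sin 44.9° = 70.72 m/s.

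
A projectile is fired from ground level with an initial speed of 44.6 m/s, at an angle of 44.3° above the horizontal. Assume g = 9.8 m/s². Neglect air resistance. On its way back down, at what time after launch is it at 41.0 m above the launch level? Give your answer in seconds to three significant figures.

4.50 s

Resolve: vₓ = 44.60 cos 44.3° = 31.92 m/s and v_y0 = 44.60 sin 44.3° = 31.15 m/s.
Set y = v_y0 t − ½ g t² = 41.0: 4.900 t² − 31.15 t + 41.0 = 0.
t = [31.15 ± √(31.15² − 2·9.80·41.0)] / 9.80 = (31.15 ± 12.91) / 9.80, so t = 1.861 s or t = 4.496 s.
The descending-branch root is 4.496 s.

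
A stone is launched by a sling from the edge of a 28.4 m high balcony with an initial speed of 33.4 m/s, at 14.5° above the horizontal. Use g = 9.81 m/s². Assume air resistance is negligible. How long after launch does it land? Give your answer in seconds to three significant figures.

Resolve: vₓ = 33.40 cos 14.5° = 32.34 m/s and v_y0 = 33.40 sin 14.5° = 8.363 m/s.
The projectile lands when y = 28.4 + (8.363) t − ½·9.81·t² = 0. Positive root: t = (8.363 + √(8.363² + 2·9.81·28.4)) / 9.81 = (8.363 + 25.04) / 9.81 = 3.405 s.

3.41 s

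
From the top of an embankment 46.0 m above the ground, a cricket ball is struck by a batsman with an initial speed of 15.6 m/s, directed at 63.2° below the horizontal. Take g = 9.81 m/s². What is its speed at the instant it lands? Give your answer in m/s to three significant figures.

Resolve: vₓ = 15.60 cos 63.2° = 7.034 m/s and v_y0 = −13.92 m/s (downward).
The projectile lands when y = 46.0 + (−13.92) t − ½·9.81·t² = 0. Positive root: t = (−13.92 + √(13.92² + 2·9.81·46.0)) / 9.81 = (−13.92 + 33.11) / 9.81 = 1.956 s.
Vertical velocity at impact: v_y = v_y0 − g t = −13.92 − 9.81 × 1.956 = −33.11 m/s.
Speed: |v| = √(vₓ² + v_y²) = √(7.034² + 33.11²) = 33.85 m/s.

33.9 m/s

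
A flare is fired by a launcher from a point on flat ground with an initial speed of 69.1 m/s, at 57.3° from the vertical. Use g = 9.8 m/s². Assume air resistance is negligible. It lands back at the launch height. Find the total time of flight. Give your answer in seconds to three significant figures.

vₓ = 69.10 sin 57.3° = 58.15 m/s; v_y0 = 69.10 cos 57.3° = 37.33 m/s.
It returns to y = 0 when t = 2 v_y0 / g = 2(37.33)/9.80 = 7.618 s.

7.62 s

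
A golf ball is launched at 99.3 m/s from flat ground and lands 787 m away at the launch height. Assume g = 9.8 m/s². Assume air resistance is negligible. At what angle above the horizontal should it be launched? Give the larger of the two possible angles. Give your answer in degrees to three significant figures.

R = v₀² sin 2θ / g gives sin 2θ = gR/v₀² = 9.80·787/99.3² = 0.7822.
2θ = 51.46° or 180° − 51.46° = 128.5°, so θ = 25.73° or 64.27°.
The larger angle is 64.27°.

64.3°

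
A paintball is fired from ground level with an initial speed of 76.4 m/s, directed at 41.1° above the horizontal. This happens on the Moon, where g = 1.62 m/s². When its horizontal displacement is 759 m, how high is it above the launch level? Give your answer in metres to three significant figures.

vₓ = 76.40 cos 41.1° = 57.57 m/s; v_y0 = 76.40 sin 41.1° = 50.22 m/s.
At x = 759 m, t = x/vₓ = 759/57.57 = 13.18 s.
Height: y = v_y0 t − ½ g t² = 50.22 × 13.18 − 0.8100 × 13.18² = 662.1 − 140.8 = 521.3 m.

521 m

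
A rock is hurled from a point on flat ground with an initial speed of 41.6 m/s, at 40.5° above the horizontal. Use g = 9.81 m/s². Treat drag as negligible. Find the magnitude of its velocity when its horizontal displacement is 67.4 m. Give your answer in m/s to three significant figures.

Resolve: vₓ = 41.60 cos 40.5° = 31.63 m/s and v_y0 = 41.60 sin 40.5° = 27.02 m/s.
Time to reach x = 67.4 m: t = x/vₓ = 67.4/31.63 = 2.131 s.
Vertical velocity there: v_y = v_y0 − g t = 27.02 − 9.81 × 2.131 = 6.115 m/s.
Speed: √(vₓ² + v_y²) = √(31.63² + 6.115²) = 32.22 m/s.

32.2 m/s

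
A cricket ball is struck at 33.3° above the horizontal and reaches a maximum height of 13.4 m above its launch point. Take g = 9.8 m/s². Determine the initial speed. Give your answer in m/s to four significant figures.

At the peak v_y = 0, so v_y0 = √(2gH) = √(2 × 9.80 × 13.4) = 16.21 m/s.
v_y0 = v₀ sin θ ⇒ v₀ = 16.21 / sin 33.3° = 29.52 m/s.

29.52 m/s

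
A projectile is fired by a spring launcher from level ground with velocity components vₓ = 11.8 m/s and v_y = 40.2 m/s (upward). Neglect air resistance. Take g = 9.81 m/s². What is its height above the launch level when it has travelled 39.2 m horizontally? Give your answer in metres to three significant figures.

79.4 m

At x = 39.2 m, t = x/vₓ = 39.2/11.80 = 3.322 s.
Height: y = v_y0 t − ½ g t² = 40.20 × 3.322 − 4.905 × 3.322² = 133.5 − 54.13 = 79.41 m.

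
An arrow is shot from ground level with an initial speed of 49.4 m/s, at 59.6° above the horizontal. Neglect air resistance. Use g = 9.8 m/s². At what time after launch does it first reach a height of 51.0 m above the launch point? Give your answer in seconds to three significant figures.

1.43 s

vₓ = 49.40 cos 59.6° = 25.00 m/s; v_y0 = 49.40 sin 59.6° = 42.61 m/s.
Set y = v_y0 t − ½ g t² = 51.0: 4.900 t² − 42.61 t + 51.0 = 0.
t = [42.61 ± √(42.61² − 2·9.80·51.0)] / 9.80 = (42.61 ± 28.56) / 9.80, so t = 1.433 s or t = 7.262 s.
The first (ascending) time is 1.433 s.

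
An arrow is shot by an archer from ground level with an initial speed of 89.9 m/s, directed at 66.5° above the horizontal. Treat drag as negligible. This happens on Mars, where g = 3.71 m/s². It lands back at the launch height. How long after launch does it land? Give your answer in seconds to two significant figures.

Components: vₓ = 89.90 cos 66.5° = 35.85 m/s, v_y0 = 89.90 sin 66.5° = 82.44 m/s.
Time of flight on level ground: T = 2 v_y0 / g = 2 × 82.44 / 3.71 = 44.44 s.

44 s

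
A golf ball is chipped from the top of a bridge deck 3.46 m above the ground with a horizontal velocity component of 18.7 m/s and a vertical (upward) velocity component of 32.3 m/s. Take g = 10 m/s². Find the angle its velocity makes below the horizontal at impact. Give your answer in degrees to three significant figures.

60.7°

The projectile lands when y = 3.46 + (32.30) t − ½·10.0·t² = 0. Positive root: t = (32.30 + √(32.30² + 2·10.0·3.46)) / 10.0 = (32.30 + 33.35) / 10.0 = 6.565 s.
At impact: v_y = v_y0 − g t = −33.35 m/s; vₓ = 18.70 m/s.
Angle below horizontal: arctan(|v_y|/vₓ) = arctan(33.35/18.70) = 60.72°.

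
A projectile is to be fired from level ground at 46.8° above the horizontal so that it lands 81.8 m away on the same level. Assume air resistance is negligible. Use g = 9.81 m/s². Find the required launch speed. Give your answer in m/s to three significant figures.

28.4 m/s

On level ground R = v₀² sin 2θ / g ⇒ v₀ = √(gR / sin 2θ).
v₀ = √(9.81 × 81.8 / sin 93.60°) = √(802.5 / 0.9980) = √804.04 = 28.36 m/s.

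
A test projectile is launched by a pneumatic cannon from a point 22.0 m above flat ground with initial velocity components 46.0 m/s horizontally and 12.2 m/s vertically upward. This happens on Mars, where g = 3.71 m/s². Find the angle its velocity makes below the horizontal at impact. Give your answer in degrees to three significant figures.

21.0°

Vertical motion (up positive, ground at y = 0): 1.855 t² − (12.20) t − 22.0 = 0, so t = (12.20 + √(12.20² + 2·3.71·22.0)) / 3.71 = (12.20 + 17.67) / 3.71 = 8.050 s.
At impact: v_y = v_y0 − g t = −17.67 m/s; vₓ = 46.00 m/s.
Angle below horizontal: arctan(|v_y|/vₓ) = arctan(17.67/46.00) = 21.01°.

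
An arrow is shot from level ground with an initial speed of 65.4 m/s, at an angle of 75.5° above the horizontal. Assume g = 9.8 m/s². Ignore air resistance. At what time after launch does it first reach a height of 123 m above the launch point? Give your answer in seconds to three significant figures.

vₓ = 65.40 cos 75.5° = 16.37 m/s; v_y0 = 65.40 sin 75.5° = 63.32 m/s.
Set y = v_y0 t − ½ g t² = 123: 4.900 t² − 63.32 t + 123 = 0.
Quadratic formula: t = (63.32 ± √1598.2) / 9.80 = (63.32 ± 39.98) / 9.80 → t = 2.382 s or 10.54 s.
The first (ascending) time is 2.382 s.

2.38 s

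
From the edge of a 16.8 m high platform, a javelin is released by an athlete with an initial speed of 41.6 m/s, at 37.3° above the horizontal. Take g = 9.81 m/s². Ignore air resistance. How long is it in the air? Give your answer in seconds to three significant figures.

Components: vₓ = 41.60 cos 37.3° = 33.09 m/s, v_y0 = 41.60 sin 37.3° = 25.21 m/s.
With up positive and y = 0 at the ground: y(t) = 16.8 + (25.21) t − 4.905 t². Setting y = 0 and taking the positive root: t = [25.21 + √(25.21² + 2·9.81·16.8)] / 9.81 = (25.21 + 31.07) / 9.81 = 5.737 s.

5.74 s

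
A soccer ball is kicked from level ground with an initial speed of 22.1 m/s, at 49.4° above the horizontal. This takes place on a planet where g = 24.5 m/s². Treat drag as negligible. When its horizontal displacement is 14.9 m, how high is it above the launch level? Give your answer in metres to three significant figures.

4.24 m

Horizontal component vₓ = 22.10 cos 49.4° = 14.38 m/s; vertical v_y0 = 22.10 sin 49.4° = 16.78 m/s.
At x = 14.9 m, t = x/vₓ = 14.9/14.38 = 1.036 s.
Height: y = v_y0 t − ½ g t² = 16.78 × 1.036 − 12.25 × 1.036² = 17.38 − 13.15 = 4.236 m.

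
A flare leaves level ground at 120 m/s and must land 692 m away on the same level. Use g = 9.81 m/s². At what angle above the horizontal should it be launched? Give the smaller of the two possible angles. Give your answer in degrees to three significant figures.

14.1°

Level-ground range R = v₀² sin(2θ)/g ⇒ sin(2θ) = gR/v₀² = 9.81 × 692 / 120² = 0.4714.
2θ = 28.13° or 180° − 28.13° = 151.9°, so θ = 14.06° or 75.94°.
The smaller angle is 14.06°.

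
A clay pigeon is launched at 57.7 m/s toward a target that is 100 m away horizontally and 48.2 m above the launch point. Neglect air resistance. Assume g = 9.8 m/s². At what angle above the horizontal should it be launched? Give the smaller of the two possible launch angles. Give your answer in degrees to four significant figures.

Trajectory: y = x tanθ − g x² (1 + tan²θ)/(2v₀²). With x = 100, y = 48.2, v₀ = 57.7, g = 9.80:
14.72 tan²θ − 100 tanθ + (62.92) = 0.
tanθ = [100 ± √(100² − 4 × 14.72 × (62.92))] / (2 × 14.72) = (100 ± 79.35) / 29.44, giving tanθ = 0.7016 or 6.093.
θ = 35.05° or 80.68°; the smaller is 35.05°.

35.05°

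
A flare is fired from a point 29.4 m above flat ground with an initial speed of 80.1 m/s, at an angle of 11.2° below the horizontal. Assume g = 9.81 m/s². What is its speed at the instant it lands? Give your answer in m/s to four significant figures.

Components: vₓ = 80.10 cos 11.2° = 78.57 m/s, v_y0 = −15.56 m/s (downward).
The projectile lands when y = 29.4 + (−15.56) t − ½·9.81·t² = 0. Positive root: t = (−15.56 + √(15.56² + 2·9.81·29.4)) / 9.81 = (−15.56 + 28.62) / 9.81 = 1.331 s.
Vertical velocity at impact: v_y = v_y0 − g t = −15.56 − 9.81 × 1.331 = −28.62 m/s.
Speed: |v| = √(vₓ² + v_y²) = √(78.57² + 28.62²) = 83.62 m/s.

83.62 m/s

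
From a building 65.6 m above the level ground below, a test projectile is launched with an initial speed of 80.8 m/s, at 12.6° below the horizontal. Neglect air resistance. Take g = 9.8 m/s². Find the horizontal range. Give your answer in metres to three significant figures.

180 m

Components: vₓ = 80.80 cos 12.6° = 78.85 m/s, v_y0 = −17.63 m/s (downward).
With up positive and y = 0 at the ground: y(t) = 65.6 + (−17.63) t − 4.900 t². Setting y = 0 and taking the positive root: t = [−17.63 + √(17.63² + 2·9.80·65.6)] / 9.80 = (−17.63 + 39.96) / 9.80 = 2.279 s.
Horizontal distance: R = vₓ t = 78.85 × 2.279 = 179.7 m.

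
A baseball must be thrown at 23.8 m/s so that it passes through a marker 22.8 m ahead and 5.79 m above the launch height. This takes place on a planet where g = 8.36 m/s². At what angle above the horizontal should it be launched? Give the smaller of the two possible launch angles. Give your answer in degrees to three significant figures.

Trajectory: y = x tanθ − g x² (1 + tan²θ)/(2v₀²). With x = 22.8, y = 5.79, v₀ = 23.8, g = 8.36:
3.836 tan²θ − 22.8 tanθ + (9.626) = 0.
tanθ = [22.8 ± √(22.8² − 4 × 3.836 × (9.626))] / (2 × 3.836) = (22.8 ± 19.29) / 7.672, giving tanθ = 0.4574 or 5.486.
θ = 24.58° or 79.67°; the smaller is 24.58°.

24.6°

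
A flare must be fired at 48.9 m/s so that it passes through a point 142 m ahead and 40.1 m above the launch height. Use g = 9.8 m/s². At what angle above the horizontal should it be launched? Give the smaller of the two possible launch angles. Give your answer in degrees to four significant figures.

Trajectory: y = x tanθ − g x² (1 + tan²θ)/(2v₀²). With x = 142, y = 40.1, v₀ = 48.9, g = 9.80:
41.32 tan²θ − 142 tanθ + (81.42) = 0.
tanθ = [142 ± √(142² − 4 × 41.32 × (81.42))] / (2 × 41.32) = (142 ± 81.90) / 82.64, giving tanθ = 0.7273 or 2.709.
θ = 36.03° or 69.74°; the smaller is 36.03°.

36.03°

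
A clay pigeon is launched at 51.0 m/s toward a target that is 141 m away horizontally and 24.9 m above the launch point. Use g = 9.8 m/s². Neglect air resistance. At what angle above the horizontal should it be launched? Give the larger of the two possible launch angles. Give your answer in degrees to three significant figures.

72.9°

Trajectory: y = x tanθ − g x² (1 + tan²θ)/(2v₀²). With x = 141, y = 24.9, v₀ = 51.0, g = 9.80:
37.45 tan²θ − 141 tanθ + (62.35) = 0.
tanθ = [141 ± √(141² − 4 × 37.45 × (62.35))] / (2 × 37.45) = (141 ± 102.7) / 74.91, giving tanθ = 0.5118 or 3.253.
θ = 27.10° or 72.91°; the larger is 72.91°.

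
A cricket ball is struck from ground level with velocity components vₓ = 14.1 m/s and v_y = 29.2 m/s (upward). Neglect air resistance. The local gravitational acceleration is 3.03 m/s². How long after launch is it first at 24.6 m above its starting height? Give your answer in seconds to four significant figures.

Require v_y0 t − ½ g t² = 24.6, i.e. 1.515 t² − 29.20 t + 24.6 = 0.
t = [29.20 ± √(29.20² − 2·3.03·24.6)] / 3.03 = (29.20 ± 26.52) / 3.03, so t = 0.8829 s or t = 18.39 s.
The first (ascending) time is 0.8829 s.

0.8829 s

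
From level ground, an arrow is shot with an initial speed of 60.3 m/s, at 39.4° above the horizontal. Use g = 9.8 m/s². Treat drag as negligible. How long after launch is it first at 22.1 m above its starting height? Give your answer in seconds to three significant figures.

Horizontal component vₓ = 60.30 cos 39.4° = 46.60 m/s; vertical v_y0 = 60.30 sin 39.4° = 38.27 m/s.
Height y(t) = 38.27 t − 4.900 t² = 22.1 gives 4.900 t² − 38.27 t + 22.1 = 0.
Quadratic formula: t = (38.27 ± √1031.8) / 9.80 = (38.27 ± 32.12) / 9.80 → t = 0.6279 s or 7.183 s.
The first (ascending) time is 0.6279 s.

0.628 s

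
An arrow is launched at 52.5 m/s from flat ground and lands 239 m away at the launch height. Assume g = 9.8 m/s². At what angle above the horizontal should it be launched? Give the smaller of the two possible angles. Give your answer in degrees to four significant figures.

29.09°

From R = (v₀²/g) sin 2θ: sin 2θ = 9.80 × 239 / 2756.2 = 0.8498.
2θ = 58.19° or 180° − 58.19° = 121.8°, so θ = 29.09° or 60.91°.
The smaller angle is 29.09°.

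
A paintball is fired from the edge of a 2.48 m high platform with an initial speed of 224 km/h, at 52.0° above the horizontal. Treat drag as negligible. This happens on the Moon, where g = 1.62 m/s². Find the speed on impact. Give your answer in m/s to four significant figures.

Convert: 224 km/h = 224/3.6 = 62.22 m/s.
Resolve: vₓ = 62.22 cos 52.0° = 38.31 m/s and v_y0 = 62.22 sin 52.0° = 49.03 m/s.
The projectile lands when y = 2.48 + (49.03) t − ½·1.62·t² = 0. Positive root: t = (49.03 + √(49.03² + 2·1.62·2.48)) / 1.62 = (49.03 + 49.11) / 1.62 = 60.58 s.
Vertical velocity at impact: v_y = v_y0 − g t = 49.03 − 1.62 × 60.58 = −49.11 m/s.
Speed: |v| = √(vₓ² + v_y²) = √(38.31² + 49.11²) = 62.29 m/s.

62.29 m/s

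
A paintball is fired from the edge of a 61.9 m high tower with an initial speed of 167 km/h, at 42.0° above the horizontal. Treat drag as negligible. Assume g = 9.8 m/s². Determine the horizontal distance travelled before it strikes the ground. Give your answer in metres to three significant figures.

Convert: 167 km/h = 167/3.6 = 46.39 m/s.
vₓ = 46.39 cos 42.0° = 34.47 m/s; v_y0 = 46.39 sin 42.0° = 31.04 m/s.
With up positive and y = 0 at the ground: y(t) = 61.9 + (31.04) t − 4.900 t². Setting y = 0 and taking the positive root: t = [31.04 + √(31.04² + 2·9.80·61.9)] / 9.80 = (31.04 + 46.66) / 9.80 = 7.928 s.
Horizontal distance: R = vₓ t = 34.47 × 7.928 = 273.3 m.

273 m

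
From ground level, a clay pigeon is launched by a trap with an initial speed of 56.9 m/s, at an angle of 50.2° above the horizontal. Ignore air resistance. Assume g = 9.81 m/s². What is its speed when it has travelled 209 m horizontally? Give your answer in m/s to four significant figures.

38.53 m/s

Horizontal component vₓ = 56.90 cos 50.2° = 36.42 m/s; vertical v_y0 = 56.90 sin 50.2° = 43.72 m/s.
x = vₓ t ⇒ t = 209/36.42 = 5.738 s.
Vertical velocity there: v_y = v_y0 − g t = 43.72 − 9.81 × 5.738 = −12.58 m/s.
Speed: √(vₓ² + v_y²) = √(36.42² + 12.58²) = 38.53 m/s.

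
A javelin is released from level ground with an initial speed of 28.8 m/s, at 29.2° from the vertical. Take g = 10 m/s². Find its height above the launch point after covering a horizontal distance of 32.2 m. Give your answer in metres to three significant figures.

Horizontal component vₓ = 28.80 sin 29.2° = 14.05 m/s; vertical v_y0 = 28.80 cos 29.2° = 25.14 m/s.
x = vₓ t ⇒ t = 32.2/14.05 = 2.292 s.
Height: y = v_y0 t − ½ g t² = 25.14 × 2.292 − 5.000 × 2.292² = 57.62 − 26.26 = 31.35 m.

31.4 m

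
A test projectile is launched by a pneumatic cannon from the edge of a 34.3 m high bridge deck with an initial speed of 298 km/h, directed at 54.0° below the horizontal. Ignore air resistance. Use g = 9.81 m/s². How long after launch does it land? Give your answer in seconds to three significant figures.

Convert: 298 km/h = 298/3.6 = 82.78 m/s.
Horizontal component vₓ = 82.78 cos 54.0° = 48.66 m/s; vertical v_y0 = −66.97 m/s (downward).
The projectile lands when y = 34.3 + (−66.97) t − ½·9.81·t² = 0. Positive root: t = (−66.97 + √(66.97² + 2·9.81·34.3)) / 9.81 = (−66.97 + 71.82) / 9.81 = 0.4943 s.

0.494 s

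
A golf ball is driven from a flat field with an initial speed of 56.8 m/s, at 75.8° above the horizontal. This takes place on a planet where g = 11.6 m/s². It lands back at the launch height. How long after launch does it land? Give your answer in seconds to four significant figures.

9.494 s

vₓ = 56.80 cos 75.8° = 13.93 m/s; v_y0 = 56.80 sin 75.8° = 55.06 m/s.
Time of flight on level ground: T = 2 v_y0 / g = 2 × 55.06 / 11.6 = 9.494 s.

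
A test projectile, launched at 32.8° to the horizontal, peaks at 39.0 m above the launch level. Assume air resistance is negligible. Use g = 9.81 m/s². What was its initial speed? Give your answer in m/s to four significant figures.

At the peak v_y = 0, so v_y0 = √(2gH) = √(2 × 9.81 × 39.0) = 27.66 m/s.
v_y0 = v₀ sin θ ⇒ v₀ = 27.66 / sin 32.8° = 51.06 m/s.

51.06 m/s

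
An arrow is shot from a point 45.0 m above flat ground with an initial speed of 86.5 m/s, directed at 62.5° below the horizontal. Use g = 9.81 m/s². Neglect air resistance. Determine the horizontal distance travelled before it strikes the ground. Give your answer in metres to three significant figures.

Components: vₓ = 86.50 cos 62.5° = 39.94 m/s, v_y0 = −76.73 m/s (downward).
The projectile lands when y = 45.0 + (−76.73) t − ½·9.81·t² = 0. Positive root: t = (−76.73 + √(76.73² + 2·9.81·45.0)) / 9.81 = (−76.73 + 82.28) / 9.81 = 0.5660 s.
Horizontal distance: R = vₓ t = 39.94 × 0.5660 = 22.61 m.

22.6 m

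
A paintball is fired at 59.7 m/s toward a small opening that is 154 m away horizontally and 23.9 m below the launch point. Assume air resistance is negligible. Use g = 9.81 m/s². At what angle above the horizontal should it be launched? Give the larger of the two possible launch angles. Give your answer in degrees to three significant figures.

Trajectory: y = x tanθ − g x² (1 + tan²θ)/(2v₀²). With x = 154, y = −23.9, v₀ = 59.7, g = 9.81:
32.64 tan²θ − 154 tanθ + (8.739) = 0.
tanθ = [154 ± √(154² − 4 × 32.64 × (8.739))] / (2 × 32.64) = (154 ± 150.3) / 65.28, giving tanθ = 0.05744 or 4.661.
θ = 3.288° or 77.89°; the larger is 77.89°.

77.9°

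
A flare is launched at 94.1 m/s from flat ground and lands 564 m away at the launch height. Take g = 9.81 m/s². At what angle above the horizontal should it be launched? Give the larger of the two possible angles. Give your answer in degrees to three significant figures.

R = v₀² sin 2θ / g gives sin 2θ = gR/v₀² = 9.81·564/94.1² = 0.6248.
2θ = 38.67° or 180° − 38.67° = 141.3°, so θ = 19.34° or 70.66°.
The larger angle is 70.66°.

70.7°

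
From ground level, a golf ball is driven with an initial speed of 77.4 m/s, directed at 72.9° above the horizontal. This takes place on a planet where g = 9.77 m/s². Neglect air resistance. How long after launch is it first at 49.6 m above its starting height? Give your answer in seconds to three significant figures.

vₓ = 77.40 cos 72.9° = 22.76 m/s; v_y0 = 77.40 sin 72.9° = 73.98 m/s.
Height y(t) = 73.98 t − 4.885 t² = 49.6 gives 4.885 t² − 73.98 t + 49.6 = 0.
t = [73.98 ± √(73.98² − 2·9.77·49.6)] / 9.77 = (73.98 ± 67.11) / 9.77, so t = 0.7031 s or t = 14.44 s.
The first (ascending) time is 0.7031 s.

0.703 s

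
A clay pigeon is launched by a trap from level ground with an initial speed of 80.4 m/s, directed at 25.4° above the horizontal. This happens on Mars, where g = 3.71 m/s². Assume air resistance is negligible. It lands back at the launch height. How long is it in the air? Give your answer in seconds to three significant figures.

Components: vₓ = 80.40 cos 25.4° = 72.63 m/s, v_y0 = 80.40 sin 25.4° = 34.49 m/s.
Time of flight on level ground: T = 2 v_y0 / g = 2 × 34.49 / 3.71 = 18.59 s.

18.6 s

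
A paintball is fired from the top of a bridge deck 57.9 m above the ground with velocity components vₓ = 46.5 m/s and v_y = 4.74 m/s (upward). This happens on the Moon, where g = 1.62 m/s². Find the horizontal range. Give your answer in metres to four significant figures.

With up positive and y = 0 at the ground: y(t) = 57.9 + (4.740) t − 0.8100 t². Setting y = 0 and taking the positive root: t = [4.740 + √(4.740² + 2·1.62·57.9)] / 1.62 = (4.740 + 14.49) / 1.62 = 11.87 s.
Horizontal distance: R = vₓ t = 46.50 × 11.87 = 552.1 m.

552.1 m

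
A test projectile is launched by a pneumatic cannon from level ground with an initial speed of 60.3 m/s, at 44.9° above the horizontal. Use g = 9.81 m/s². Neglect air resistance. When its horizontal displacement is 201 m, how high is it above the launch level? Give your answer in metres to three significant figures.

91.7 m

Resolve: vₓ = 60.30 cos 44.9° = 42.71 m/s and v_y0 = 60.30 sin 44.9° = 42.56 m/s.
Time to reach x = 201 m: t = x/vₓ = 201/42.71 = 4.706 s.
Height: y = v_y0 t − ½ g t² = 42.56 × 4.706 − 4.905 × 4.706² = 200.3 − 108.6 = 91.68 m.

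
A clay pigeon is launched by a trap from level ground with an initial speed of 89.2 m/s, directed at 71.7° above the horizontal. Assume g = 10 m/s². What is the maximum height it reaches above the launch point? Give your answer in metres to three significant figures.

359 m

Horizontal component vₓ = 89.20 cos 71.7° = 28.01 m/s; vertical v_y0 = 89.20 sin 71.7° = 84.69 m/s.
At the apex v_y = 0, so H = v_y0²/(2g) = 84.69²/20.00 = 358.6 m.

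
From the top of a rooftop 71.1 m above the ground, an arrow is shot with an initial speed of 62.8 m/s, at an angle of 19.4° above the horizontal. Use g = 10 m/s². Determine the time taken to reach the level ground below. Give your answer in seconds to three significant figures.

Resolve: vₓ = 62.80 cos 19.4° = 59.23 m/s and v_y0 = 62.80 sin 19.4° = 20.86 m/s.
The projectile lands when y = 71.1 + (20.86) t − ½·10.0·t² = 0. Positive root: t = (20.86 + √(20.86² + 2·10.0·71.1)) / 10.0 = (20.86 + 43.09) / 10.0 = 6.395 s.

6.40 s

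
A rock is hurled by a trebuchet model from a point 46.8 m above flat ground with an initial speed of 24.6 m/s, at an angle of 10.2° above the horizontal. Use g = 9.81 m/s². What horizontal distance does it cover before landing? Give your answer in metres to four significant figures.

86.31 m

Components: vₓ = 24.60 cos 10.2° = 24.21 m/s, v_y0 = 24.60 sin 10.2° = 4.356 m/s.
Vertical motion (up positive, ground at y = 0): 4.905 t² − (4.356) t − 46.8 = 0, so t = (4.356 + √(4.356² + 2·9.81·46.8)) / 9.81 = (4.356 + 30.61) / 9.81 = 3.565 s.
Horizontal distance: R = vₓ t = 24.21 × 3.565 = 86.31 m.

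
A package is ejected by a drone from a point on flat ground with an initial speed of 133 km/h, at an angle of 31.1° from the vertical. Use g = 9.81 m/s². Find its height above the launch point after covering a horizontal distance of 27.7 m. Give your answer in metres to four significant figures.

35.58 m

Convert: 133 km/h = 133/3.6 = 36.94 m/s.
Horizontal component vₓ = 36.94 sin 31.1° = 19.08 m/s; vertical v_y0 = 36.94 cos 31.1° = 31.63 m/s.
x = vₓ t ⇒ t = 27.7/19.08 = 1.452 s.
Height: y = v_y0 t − ½ g t² = 31.63 × 1.452 − 4.905 × 1.452² = 45.92 − 10.33 = 35.58 m.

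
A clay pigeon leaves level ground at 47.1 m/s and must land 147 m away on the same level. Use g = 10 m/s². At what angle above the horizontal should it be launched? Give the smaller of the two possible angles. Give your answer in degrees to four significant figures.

R = v₀² sin 2θ / g gives sin 2θ = gR/v₀² = 10.0·147/47.1² = 0.6626.
2θ = 41.50° or 180° − 41.50° = 138.5°, so θ = 20.75° or 69.25°.
The smaller angle is 20.75°.

20.75°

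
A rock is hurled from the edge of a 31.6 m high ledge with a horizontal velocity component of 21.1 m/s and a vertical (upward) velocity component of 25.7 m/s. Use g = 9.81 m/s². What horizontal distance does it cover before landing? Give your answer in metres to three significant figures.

Vertical motion (up positive, ground at y = 0): 4.905 t² − (25.70) t − 31.6 = 0, so t = (25.70 + √(25.70² + 2·9.81·31.6)) / 9.81 = (25.70 + 35.78) / 9.81 = 6.267 s.
Horizontal distance: R = vₓ t = 21.10 × 6.267 = 132.2 m.

132 m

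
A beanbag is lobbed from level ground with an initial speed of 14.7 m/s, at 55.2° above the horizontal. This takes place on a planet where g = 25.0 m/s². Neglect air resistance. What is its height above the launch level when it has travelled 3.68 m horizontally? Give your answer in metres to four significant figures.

2.890 m

Horizontal component vₓ = 14.70 cos 55.2° = 8.389 m/s; vertical v_y0 = 14.70 sin 55.2° = 12.07 m/s.
x = vₓ t ⇒ t = 3.68/8.389 = 0.4386 s.
Height: y = v_y0 t − ½ g t² = 12.07 × 0.4386 − 12.50 × 0.4386² = 5.295 − 2.405 = 2.890 m.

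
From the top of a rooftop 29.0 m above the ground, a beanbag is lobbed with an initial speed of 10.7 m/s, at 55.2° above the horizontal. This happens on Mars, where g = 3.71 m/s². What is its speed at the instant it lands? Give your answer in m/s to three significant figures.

Resolve: vₓ = 10.70 cos 55.2° = 6.107 m/s and v_y0 = 10.70 sin 55.2° = 8.786 m/s.
Vertical motion (up positive, ground at y = 0): 1.855 t² − (8.786) t − 29.0 = 0, so t = (8.786 + √(8.786² + 2·3.71·29.0)) / 3.71 = (8.786 + 17.10) / 3.71 = 6.977 s.
Vertical velocity at impact: v_y = v_y0 − g t = 8.786 − 3.71 × 6.977 = −17.10 m/s.
Speed: |v| = √(vₓ² + v_y²) = √(6.107² + 17.10²) = 18.16 m/s.

18.2 m/s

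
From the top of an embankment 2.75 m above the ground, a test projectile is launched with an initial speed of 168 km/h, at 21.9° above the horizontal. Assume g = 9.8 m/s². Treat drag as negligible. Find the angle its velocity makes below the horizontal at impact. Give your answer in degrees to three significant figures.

Convert: 168 km/h = 168/3.6 = 46.67 m/s.
vₓ = 46.67 cos 21.9° = 43.30 m/s; v_y0 = 46.67 sin 21.9° = 17.41 m/s.
The projectile lands when y = 2.75 + (17.41) t − ½·9.80·t² = 0. Positive root: t = (17.41 + √(17.41² + 2·9.80·2.75)) / 9.80 = (17.41 + 18.89) / 9.80 = 3.704 s.
At impact: v_y = v_y0 − g t = −18.89 m/s; vₓ = 43.30 m/s.
Angle below horizontal: arctan(|v_y|/vₓ) = arctan(18.89/43.30) = 23.57°.

23.6°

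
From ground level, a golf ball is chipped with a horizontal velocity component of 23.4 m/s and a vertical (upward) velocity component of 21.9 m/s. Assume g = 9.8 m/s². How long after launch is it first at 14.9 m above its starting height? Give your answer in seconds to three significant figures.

Require v_y0 t − ½ g t² = 14.9, i.e. 4.900 t² − 21.90 t + 14.9 = 0.
t = [21.90 ± √(21.90² − 2·9.80·14.9)] / 9.80 = (21.90 ± 13.70) / 9.80, so t = 0.8372 s or t = 3.632 s.
The first (ascending) time is 0.8372 s.

0.837 s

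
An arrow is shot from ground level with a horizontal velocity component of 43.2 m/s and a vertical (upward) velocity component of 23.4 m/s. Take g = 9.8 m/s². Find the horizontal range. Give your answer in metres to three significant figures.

Time aloft: T = 2 v_y0 / g = 2 × 23.40 / 9.80 = 4.776 s.
Range: R = vₓ T = 43.20 × 4.776 = 206.3 m.

206 m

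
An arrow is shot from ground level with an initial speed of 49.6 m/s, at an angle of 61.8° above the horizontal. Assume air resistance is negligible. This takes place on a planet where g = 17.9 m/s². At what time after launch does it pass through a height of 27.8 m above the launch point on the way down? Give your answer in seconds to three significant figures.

Resolve: vₓ = 49.60 cos 61.8° = 23.44 m/s and v_y0 = 49.60 sin 61.8° = 43.71 m/s.
Set y = v_y0 t − ½ g t² = 27.8: 8.950 t² − 43.71 t + 27.8 = 0.
t = [43.71 ± √(43.71² − 2·17.9·27.8)] / 17.9 = (43.71 ± 30.26) / 17.9, so t = 0.7516 s or t = 4.132 s.
The descending-branch root is 4.132 s.

4.13 s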